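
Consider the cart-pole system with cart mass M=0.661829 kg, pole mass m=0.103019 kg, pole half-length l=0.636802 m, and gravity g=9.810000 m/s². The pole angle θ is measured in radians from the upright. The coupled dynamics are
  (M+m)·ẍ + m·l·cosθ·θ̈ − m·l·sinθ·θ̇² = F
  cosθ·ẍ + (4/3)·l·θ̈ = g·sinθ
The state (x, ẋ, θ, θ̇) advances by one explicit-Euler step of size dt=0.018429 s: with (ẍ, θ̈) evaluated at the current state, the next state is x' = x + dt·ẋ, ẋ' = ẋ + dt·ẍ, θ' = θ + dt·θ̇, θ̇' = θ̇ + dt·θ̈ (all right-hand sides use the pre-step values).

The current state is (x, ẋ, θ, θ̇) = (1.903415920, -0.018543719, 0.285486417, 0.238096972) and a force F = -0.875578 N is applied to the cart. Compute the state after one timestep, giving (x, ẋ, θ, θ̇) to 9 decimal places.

(1.903074178, -0.047217538, 0.289874306, 0.330465938)

sinθ=0.281624214, cosθ=0.959524779
temp = (F + m·l·θ̇²·sinθ)/(M+m) = (-0.875578 + 0.001047368)/0.764848 = -1.143404482
θ̈ = (g·sinθ − cosθ·temp)/(l·(4/3 − m·cos²θ/(M+m))) = 5.012152908
ẍ = temp − m·l·θ̈·cosθ/(M+m) = -1.555907490
Euler: x'=1.903415920+0.018429·-0.018543719=1.903074178, ẋ'=-0.018543719+0.018429·-1.555907490=-0.047217538
       θ'=0.285486417+0.018429·0.238096972=0.289874306, θ̇'=0.238096972+0.018429·5.012152908=0.330465938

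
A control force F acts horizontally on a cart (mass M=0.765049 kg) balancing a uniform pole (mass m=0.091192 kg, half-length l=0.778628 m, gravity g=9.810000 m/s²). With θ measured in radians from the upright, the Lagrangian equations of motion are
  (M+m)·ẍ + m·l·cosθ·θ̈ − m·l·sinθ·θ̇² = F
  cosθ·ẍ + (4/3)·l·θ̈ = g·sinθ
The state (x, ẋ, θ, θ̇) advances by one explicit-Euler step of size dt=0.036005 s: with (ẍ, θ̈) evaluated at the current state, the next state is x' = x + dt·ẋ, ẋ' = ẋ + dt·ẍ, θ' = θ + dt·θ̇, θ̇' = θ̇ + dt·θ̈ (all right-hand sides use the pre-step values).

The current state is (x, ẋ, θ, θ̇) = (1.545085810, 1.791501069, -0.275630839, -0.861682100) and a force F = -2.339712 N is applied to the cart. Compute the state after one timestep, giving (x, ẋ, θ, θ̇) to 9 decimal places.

sinθ=-0.272154018, cosθ=0.962253704
temp = (F + m·l·θ̇²·sinθ)/(M+m) = (-2.339712 + -0.014348142)/0.856241 = -2.749296216
θ̈ = (g·sinθ − cosθ·temp)/(l·(4/3 − m·cos²θ/(M+m))) = -0.025286858
ẍ = temp − m·l·θ̈·cosθ/(M+m) = -2.747278430
Euler: x'=1.545085810+0.036005·1.791501069=1.609588806, ẋ'=1.791501069+0.036005·-2.747278430=1.692585309
       θ'=-0.275630839+0.036005·-0.861682100=-0.306655703, θ̇'=-0.861682100+0.036005·-0.025286858=-0.862592553

(1.609588806, 1.692585309, -0.306655703, -0.862592553)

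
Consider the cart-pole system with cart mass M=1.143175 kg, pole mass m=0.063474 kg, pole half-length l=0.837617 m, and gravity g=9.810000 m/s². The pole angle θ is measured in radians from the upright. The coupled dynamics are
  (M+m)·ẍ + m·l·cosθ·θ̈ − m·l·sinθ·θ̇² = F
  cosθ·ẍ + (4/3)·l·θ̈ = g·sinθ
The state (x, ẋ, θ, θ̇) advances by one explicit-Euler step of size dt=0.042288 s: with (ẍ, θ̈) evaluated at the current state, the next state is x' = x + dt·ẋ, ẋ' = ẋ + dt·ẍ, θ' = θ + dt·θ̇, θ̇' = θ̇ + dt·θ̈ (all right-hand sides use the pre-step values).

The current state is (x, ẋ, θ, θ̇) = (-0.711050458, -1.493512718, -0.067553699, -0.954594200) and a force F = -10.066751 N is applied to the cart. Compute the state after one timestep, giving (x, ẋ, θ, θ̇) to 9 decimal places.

sinθ=-0.067502330, cosθ=0.997719116
temp = (F + m·l·θ̇²·sinθ)/(M+m) = (-10.066751 + -0.003270376)/1.206649 = -8.345443767
θ̈ = (g·sinθ − cosθ·temp)/(l·(4/3 − m·cos²θ/(M+m))) = 7.143041584
ẍ = temp − m·l·θ̈·cosθ/(M+m) = -8.659459831
Euler: x'=-0.711050458+0.042288·-1.493512718=-0.774208124, ẋ'=-1.493512718+0.042288·-8.659459831=-1.859703955
       θ'=-0.067553699+0.042288·-0.954594200=-0.107921579, θ̇'=-0.954594200+0.042288·7.143041584=-0.652529258

(-0.774208124, -1.859703955, -0.107921579, -0.652529258)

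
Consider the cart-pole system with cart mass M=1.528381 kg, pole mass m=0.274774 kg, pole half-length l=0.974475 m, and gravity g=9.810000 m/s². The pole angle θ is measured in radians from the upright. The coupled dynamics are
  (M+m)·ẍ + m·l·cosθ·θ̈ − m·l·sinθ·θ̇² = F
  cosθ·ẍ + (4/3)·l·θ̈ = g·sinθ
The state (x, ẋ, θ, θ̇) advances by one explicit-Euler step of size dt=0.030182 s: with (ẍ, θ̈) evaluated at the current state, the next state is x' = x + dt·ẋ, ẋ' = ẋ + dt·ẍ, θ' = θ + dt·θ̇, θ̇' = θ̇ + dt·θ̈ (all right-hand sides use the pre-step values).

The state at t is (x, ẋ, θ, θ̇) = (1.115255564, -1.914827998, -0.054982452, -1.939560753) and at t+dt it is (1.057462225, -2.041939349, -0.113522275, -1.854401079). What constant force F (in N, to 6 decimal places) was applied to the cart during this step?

F = -6.784269 N

ẍ = (ẋ'−ẋ)/dt = (-2.041939349−-1.914827998)/0.030182 = -4.211495
θ̈ = (θ̇'−θ̇)/dt = (-1.854401079−-1.939560753)/0.030182 = 2.821538
sinθ=-0.054955, cosθ=0.998489
F = (M+m)·ẍ + m·l·cosθ·θ̈ − m·l·sinθ·θ̇² = -7.593979 + 0.754355 − -0.055355 = -6.784269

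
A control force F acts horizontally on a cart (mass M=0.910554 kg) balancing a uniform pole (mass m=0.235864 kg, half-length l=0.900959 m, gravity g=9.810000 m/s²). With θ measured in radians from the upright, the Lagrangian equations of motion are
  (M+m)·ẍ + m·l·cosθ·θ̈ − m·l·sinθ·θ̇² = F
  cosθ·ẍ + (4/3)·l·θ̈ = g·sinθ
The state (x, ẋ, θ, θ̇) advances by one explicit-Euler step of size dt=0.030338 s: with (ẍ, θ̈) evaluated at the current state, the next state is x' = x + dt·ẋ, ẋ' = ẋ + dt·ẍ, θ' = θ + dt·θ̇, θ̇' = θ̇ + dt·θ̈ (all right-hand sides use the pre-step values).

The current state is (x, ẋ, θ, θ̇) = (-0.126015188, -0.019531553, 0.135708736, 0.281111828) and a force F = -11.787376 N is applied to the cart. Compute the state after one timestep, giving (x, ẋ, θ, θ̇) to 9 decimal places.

(-0.126607736, -0.394335819, 0.144237107, 0.623766213)

sinθ=0.135292565, cosθ=0.990805693
temp = (F + m·l·θ̇²·sinθ)/(M+m) = (-11.787376 + 0.002271950)/1.146418 = -10.279936332
θ̈ = (g·sinθ − cosθ·temp)/(l·(4/3 − m·cos²θ/(M+m))) = 11.294560772
ẍ = temp − m·l·θ̈·cosθ/(M+m) = -12.354283922
Euler: x'=-0.126015188+0.030338·-0.019531553=-0.126607736, ẋ'=-0.019531553+0.030338·-12.354283922=-0.394335819
       θ'=0.135708736+0.030338·0.281111828=0.144237107, θ̇'=0.281111828+0.030338·11.294560772=0.623766213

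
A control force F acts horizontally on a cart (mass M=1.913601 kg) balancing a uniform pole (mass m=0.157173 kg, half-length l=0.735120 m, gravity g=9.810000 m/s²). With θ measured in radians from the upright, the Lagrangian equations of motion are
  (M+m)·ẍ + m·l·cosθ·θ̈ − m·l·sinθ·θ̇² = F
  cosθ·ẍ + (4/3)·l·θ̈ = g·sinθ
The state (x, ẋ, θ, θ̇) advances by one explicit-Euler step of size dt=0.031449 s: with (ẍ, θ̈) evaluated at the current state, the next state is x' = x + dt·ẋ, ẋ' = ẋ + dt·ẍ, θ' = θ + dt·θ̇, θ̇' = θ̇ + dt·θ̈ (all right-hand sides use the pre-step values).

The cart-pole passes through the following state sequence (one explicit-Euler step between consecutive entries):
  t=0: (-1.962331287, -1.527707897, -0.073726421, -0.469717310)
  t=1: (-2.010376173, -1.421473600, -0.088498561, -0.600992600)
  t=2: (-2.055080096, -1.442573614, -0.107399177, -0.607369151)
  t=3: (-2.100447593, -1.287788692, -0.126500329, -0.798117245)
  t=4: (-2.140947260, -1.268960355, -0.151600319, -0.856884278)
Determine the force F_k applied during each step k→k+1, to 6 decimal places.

step 0→1:
  ẍ = (ẋ'−ẋ)/dt = (-1.421473600−-1.527707897)/0.031449 = 3.377986
  θ̈ = (θ̇'−θ̇)/dt = (-0.600992600−-0.469717310)/0.031449 = -4.174228
  sinθ=-0.073660, cosθ=0.997283
  F = (M+m)·ẍ + m·l·cosθ·θ̈ − m·l·sinθ·θ̇² = 6.995047 + -0.480984 − -0.001878 = 6.515940
step 1→2:
  ẍ = (ẋ'−ẋ)/dt = (-1.442573614−-1.421473600)/0.031449 = -0.670928
  θ̈ = (θ̇'−θ̇)/dt = (-0.607369151−-0.600992600)/0.031449 = -0.202758
  sinθ=-0.088383, cosθ=0.996087
  F = (M+m)·ẍ + m·l·cosθ·θ̈ − m·l·sinθ·θ̇² = -1.389340 + -0.023335 − -0.003688 = -1.408987
step 2→3:
  ẍ = (ẋ'−ẋ)/dt = (-1.287788692−-1.442573614)/0.031449 = 4.921776
  θ̈ = (θ̇'−θ̇)/dt = (-0.798117245−-0.607369151)/0.031449 = -6.065315
  sinθ=-0.107193, cosθ=0.994238
  F = (M+m)·ẍ + m·l·cosθ·θ̈ − m·l·sinθ·θ̇² = 10.191885 + -0.696755 − -0.004569 = 9.499699
step 3→4:
  ẍ = (ẋ'−ẋ)/dt = (-1.268960355−-1.287788692)/0.031449 = 0.598694
  θ̈ = (θ̇'−θ̇)/dt = (-0.856884278−-0.798117245)/0.031449 = -1.868645
  sinθ=-0.126163, cosθ=0.992009
  F = (M+m)·ẍ + m·l·cosθ·θ̈ − m·l·sinθ·θ̇² = 1.239761 + -0.214180 − -0.009285 = 1.034866

F_0 = 6.515940 N
F_1 = -1.408987 N
F_2 = 9.499699 N
F_3 = 1.034866 N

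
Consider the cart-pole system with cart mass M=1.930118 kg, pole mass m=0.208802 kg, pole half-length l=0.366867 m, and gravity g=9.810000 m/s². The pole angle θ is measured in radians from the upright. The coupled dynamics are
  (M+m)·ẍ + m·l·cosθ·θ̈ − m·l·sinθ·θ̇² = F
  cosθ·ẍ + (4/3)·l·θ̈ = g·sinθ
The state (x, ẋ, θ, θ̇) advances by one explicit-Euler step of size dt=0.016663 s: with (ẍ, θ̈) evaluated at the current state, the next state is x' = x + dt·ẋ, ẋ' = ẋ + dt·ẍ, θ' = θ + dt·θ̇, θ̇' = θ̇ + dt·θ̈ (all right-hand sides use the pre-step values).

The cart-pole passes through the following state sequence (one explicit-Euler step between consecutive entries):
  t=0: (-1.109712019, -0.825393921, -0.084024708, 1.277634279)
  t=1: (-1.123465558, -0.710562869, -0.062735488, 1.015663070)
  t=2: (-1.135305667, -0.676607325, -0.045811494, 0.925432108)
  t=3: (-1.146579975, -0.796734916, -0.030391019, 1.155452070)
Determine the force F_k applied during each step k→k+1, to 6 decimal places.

step 0→1:
  ẍ = (ẋ'−ẋ)/dt = (-0.710562869−-0.825393921)/0.016663 = 6.891379
  θ̈ = (θ̇'−θ̇)/dt = (1.015663070−1.277634279)/0.016663 = -15.721731
  sinθ=-0.083926, cosθ=0.996472
  F = (M+m)·ẍ + m·l·cosθ·θ̈ − m·l·sinθ·θ̇² = 14.740109 + -1.200076 − -0.010494 = 13.550527
step 1→2:
  ẍ = (ẋ'−ẋ)/dt = (-0.676607325−-0.710562869)/0.016663 = 2.037781
  θ̈ = (θ̇'−θ̇)/dt = (0.925432108−1.015663070)/0.016663 = -5.415049
  sinθ=-0.062694, cosθ=0.998033
  F = (M+m)·ẍ + m·l·cosθ·θ̈ − m·l·sinθ·θ̇² = 4.358650 + -0.413991 − -0.004954 = 3.949614
step 2→3:
  ẍ = (ẋ'−ẋ)/dt = (-0.796734916−-0.676607325)/0.016663 = -7.209241
  θ̈ = (θ̇'−θ̇)/dt = (1.155452070−0.925432108)/0.016663 = 13.804235
  sinθ=-0.045795, cosθ=0.998951
  F = (M+m)·ẍ + m·l·cosθ·θ̈ − m·l·sinθ·θ̇² = -15.419991 + 1.056330 − -0.003004 = -14.360656

F_0 = 13.550527 N
F_1 = 3.949614 N
F_2 = -14.360656 N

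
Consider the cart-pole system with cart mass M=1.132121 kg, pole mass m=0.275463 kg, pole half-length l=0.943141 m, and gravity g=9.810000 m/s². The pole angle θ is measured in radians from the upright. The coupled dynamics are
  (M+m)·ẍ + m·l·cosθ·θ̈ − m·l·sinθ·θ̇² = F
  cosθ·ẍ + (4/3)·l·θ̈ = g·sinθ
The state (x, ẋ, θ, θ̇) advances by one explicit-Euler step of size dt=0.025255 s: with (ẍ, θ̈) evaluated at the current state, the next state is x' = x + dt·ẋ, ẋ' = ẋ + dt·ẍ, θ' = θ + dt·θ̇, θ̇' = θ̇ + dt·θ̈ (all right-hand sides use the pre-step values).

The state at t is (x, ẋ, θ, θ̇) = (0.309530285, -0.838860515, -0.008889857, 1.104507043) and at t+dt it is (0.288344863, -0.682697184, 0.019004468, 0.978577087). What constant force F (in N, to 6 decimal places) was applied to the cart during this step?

ẍ = (ẋ'−ẋ)/dt = (-0.682697184−-0.838860515)/0.025255 = 6.183462
θ̈ = (θ̇'−θ̇)/dt = (0.978577087−1.104507043)/0.025255 = -4.986338
sinθ=-0.008890, cosθ=0.999960
F = (M+m)·ẍ + m·l·cosθ·θ̈ − m·l·sinθ·θ̇² = 8.703742 + -1.295402 − -0.002818 = 7.411158

F = 7.411158 N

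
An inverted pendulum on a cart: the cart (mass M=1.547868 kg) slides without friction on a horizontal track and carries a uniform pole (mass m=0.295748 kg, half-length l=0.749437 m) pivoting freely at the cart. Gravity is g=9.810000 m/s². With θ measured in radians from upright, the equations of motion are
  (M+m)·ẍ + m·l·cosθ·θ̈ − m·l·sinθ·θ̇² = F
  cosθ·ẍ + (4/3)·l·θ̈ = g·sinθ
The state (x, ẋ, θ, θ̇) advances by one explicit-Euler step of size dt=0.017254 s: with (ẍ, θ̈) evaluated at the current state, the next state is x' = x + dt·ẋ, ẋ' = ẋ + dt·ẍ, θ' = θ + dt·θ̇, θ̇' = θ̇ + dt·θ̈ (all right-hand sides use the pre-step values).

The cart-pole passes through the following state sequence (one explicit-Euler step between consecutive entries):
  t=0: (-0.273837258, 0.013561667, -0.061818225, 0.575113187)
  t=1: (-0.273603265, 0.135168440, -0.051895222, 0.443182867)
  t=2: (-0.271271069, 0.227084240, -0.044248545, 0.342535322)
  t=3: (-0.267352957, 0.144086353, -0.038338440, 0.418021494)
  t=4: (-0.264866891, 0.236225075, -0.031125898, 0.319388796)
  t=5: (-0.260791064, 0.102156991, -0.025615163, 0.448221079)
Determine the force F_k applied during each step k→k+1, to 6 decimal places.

F_0 = 11.306860 N
F_1 = 8.532425 N
F_2 = -7.898555 N
F_3 = 8.580544 N
F_4 = -12.670499 N

step 0→1:
  ẍ = (ẋ'−ẋ)/dt = (0.135168440−0.013561667)/0.017254 = 7.048034
  θ̈ = (θ̇'−θ̇)/dt = (0.443182867−0.575113187)/0.017254 = -7.646361
  sinθ=-0.061779, cosθ=0.998090
  F = (M+m)·ẍ + m·l·cosθ·θ̈ − m·l·sinθ·θ̇² = 12.993868 + -1.691537 − -0.004529 = 11.306860
step 1→2:
  ẍ = (ẋ'−ẋ)/dt = (0.227084240−0.135168440)/0.017254 = 5.327217
  θ̈ = (θ̇'−θ̇)/dt = (0.342535322−0.443182867)/0.017254 = -5.833288
  sinθ=-0.051872, cosθ=0.998654
  F = (M+m)·ẍ + m·l·cosθ·θ̈ − m·l·sinθ·θ̇² = 9.821342 + -1.291175 − -0.002258 = 8.532425
step 2→3:
  ẍ = (ẋ'−ẋ)/dt = (0.144086353−0.227084240)/0.017254 = -4.810356
  θ̈ = (θ̇'−θ̇)/dt = (0.418021494−0.342535322)/0.017254 = 4.374995
  sinθ=-0.044234, cosθ=0.999021
  F = (M+m)·ẍ + m·l·cosθ·θ̈ − m·l·sinθ·θ̇² = -8.868450 + 0.968745 − -0.001150 = -7.898555
step 3→4:
  ẍ = (ẋ'−ẋ)/dt = (0.236225075−0.144086353)/0.017254 = 5.340137
  θ̈ = (θ̇'−θ̇)/dt = (0.319388796−0.418021494)/0.017254 = -5.716512
  sinθ=-0.038329, cosθ=0.999265
  F = (M+m)·ẍ + m·l·cosθ·θ̈ − m·l·sinθ·θ̇² = 9.845162 + -1.266102 − -0.001485 = 8.580544
step 4→5:
  ẍ = (ẋ'−ẋ)/dt = (0.102156991−0.236225075)/0.017254 = -7.770261
  θ̈ = (θ̇'−θ̇)/dt = (0.448221079−0.319388796)/0.017254 = 7.466807
  sinθ=-0.031121, cosθ=0.999516
  F = (M+m)·ẍ + m·l·cosθ·θ̈ − m·l·sinθ·θ̇² = -14.325378 + 1.654175 − -0.000704 = -12.670499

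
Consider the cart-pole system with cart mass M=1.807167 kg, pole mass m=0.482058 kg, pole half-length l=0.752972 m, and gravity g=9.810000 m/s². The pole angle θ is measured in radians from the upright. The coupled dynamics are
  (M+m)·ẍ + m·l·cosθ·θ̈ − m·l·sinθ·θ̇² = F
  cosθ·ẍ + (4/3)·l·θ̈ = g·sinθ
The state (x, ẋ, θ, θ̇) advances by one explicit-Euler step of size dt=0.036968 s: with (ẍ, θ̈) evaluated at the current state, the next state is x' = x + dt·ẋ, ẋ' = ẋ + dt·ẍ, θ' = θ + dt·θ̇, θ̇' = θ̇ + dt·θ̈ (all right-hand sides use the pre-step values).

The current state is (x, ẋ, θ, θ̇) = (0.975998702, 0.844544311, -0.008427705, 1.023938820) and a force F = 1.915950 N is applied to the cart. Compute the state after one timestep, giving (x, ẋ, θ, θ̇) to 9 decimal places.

sinθ=-0.008427605, cosθ=0.999964487
temp = (F + m·l·θ̇²·sinθ)/(M+m) = (1.915950 + -0.003207232)/2.289225 = 0.835541621
θ̈ = (g·sinθ − cosθ·temp)/(l·(4/3 − m·cos²θ/(M+m))) = -1.086077649
ẍ = temp − m·l·θ̈·cosθ/(M+m) = 1.007742394
Euler: x'=0.975998702+0.036968·0.844544311=1.007219816, ẋ'=0.844544311+0.036968·1.007742394=0.881798532
       θ'=-0.008427705+0.036968·1.023938820=0.029425265, θ̇'=1.023938820+0.036968·-1.086077649=0.983788701

(1.007219816, 0.881798532, 0.029425265, 0.983788701)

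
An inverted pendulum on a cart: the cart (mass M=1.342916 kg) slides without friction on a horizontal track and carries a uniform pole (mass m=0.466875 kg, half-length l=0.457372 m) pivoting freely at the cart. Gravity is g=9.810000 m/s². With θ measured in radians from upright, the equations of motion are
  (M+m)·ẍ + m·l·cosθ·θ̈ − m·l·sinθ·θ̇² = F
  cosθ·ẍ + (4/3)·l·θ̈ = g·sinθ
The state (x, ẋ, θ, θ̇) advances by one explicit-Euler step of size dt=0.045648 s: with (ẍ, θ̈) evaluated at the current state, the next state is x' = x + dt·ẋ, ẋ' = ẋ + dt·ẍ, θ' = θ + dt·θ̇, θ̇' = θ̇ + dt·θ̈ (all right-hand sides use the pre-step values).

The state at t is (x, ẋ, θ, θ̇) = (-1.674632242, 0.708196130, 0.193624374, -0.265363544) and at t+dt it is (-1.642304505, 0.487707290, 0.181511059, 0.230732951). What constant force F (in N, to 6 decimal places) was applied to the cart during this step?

F = -6.467230 N

ẍ = (ẋ'−ẋ)/dt = (0.487707290−0.708196130)/0.045648 = -4.830197
θ̈ = (θ̇'−θ̇)/dt = (0.230732951−-0.265363544)/0.045648 = 10.867869
sinθ=0.192417, cosθ=0.981313
F = (M+m)·ẍ + m·l·cosθ·θ̈ − m·l·sinθ·θ̇² = -8.741647 + 2.277311 − 0.002893 = -6.467230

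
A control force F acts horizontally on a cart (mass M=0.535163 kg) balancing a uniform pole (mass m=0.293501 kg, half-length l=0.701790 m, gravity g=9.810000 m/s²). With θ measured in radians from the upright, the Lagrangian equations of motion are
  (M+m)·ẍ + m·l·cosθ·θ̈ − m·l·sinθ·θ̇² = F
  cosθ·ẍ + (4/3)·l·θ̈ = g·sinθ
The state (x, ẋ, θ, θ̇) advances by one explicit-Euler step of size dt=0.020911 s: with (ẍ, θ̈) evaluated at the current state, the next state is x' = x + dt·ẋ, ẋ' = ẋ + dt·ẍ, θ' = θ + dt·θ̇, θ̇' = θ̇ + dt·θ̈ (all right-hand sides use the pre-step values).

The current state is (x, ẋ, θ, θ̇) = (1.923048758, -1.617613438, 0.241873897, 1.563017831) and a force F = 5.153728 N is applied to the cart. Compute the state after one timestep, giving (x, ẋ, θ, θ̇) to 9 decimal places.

(1.889222843, -1.456965886, 0.274558163, 1.448842274)

sinθ=0.239522395, cosθ=0.970890839
temp = (F + m·l·θ̇²·sinθ)/(M+m) = (5.153728 + 0.120528778)/0.828664 = 6.364771219
θ̈ = (g·sinθ − cosθ·temp)/(l·(4/3 − m·cos²θ/(M+m))) = -5.460071606
ẍ = temp − m·l·θ̈·cosθ/(M+m) = 7.682442349
Euler: x'=1.923048758+0.020911·-1.617613438=1.889222843, ẋ'=-1.617613438+0.020911·7.682442349=-1.456965886
       θ'=0.241873897+0.020911·1.563017831=0.274558163, θ̇'=1.563017831+0.020911·-5.460071606=1.448842274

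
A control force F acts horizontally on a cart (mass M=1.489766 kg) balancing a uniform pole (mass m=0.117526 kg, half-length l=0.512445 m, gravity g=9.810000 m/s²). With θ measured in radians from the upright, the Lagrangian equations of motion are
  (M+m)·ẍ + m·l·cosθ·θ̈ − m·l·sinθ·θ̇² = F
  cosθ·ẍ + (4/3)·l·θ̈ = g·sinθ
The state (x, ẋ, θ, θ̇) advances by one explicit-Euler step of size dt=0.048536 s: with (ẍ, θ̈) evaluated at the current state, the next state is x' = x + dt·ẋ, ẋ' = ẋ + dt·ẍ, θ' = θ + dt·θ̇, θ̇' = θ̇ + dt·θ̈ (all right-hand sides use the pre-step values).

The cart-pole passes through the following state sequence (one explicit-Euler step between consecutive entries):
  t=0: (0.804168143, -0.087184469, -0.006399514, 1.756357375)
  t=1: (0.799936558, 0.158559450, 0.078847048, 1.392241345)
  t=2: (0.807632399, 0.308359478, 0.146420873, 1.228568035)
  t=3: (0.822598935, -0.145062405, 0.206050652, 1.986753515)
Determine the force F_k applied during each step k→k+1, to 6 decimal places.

F_0 = 7.687310 N
F_1 = 4.749040 N
F_2 = -14.097814 N

step 0→1:
  ẍ = (ẋ'−ẋ)/dt = (0.158559450−-0.087184469)/0.048536 = 5.063127
  θ̈ = (θ̇'−θ̇)/dt = (1.392241345−1.756357375)/0.048536 = -7.501979
  sinθ=-0.006399, cosθ=0.999980
  F = (M+m)·ẍ + m·l·cosθ·θ̈ − m·l·sinθ·θ̇² = 8.137923 + -0.451802 − -0.001189 = 7.687310
step 1→2:
  ẍ = (ẋ'−ẋ)/dt = (0.308359478−0.158559450)/0.048536 = 3.086369
  θ̈ = (θ̇'−θ̇)/dt = (1.228568035−1.392241345)/0.048536 = -3.372204
  sinθ=0.078765, cosθ=0.996893
  F = (M+m)·ẍ + m·l·cosθ·θ̈ − m·l·sinθ·θ̇² = 4.960697 + -0.202462 − 0.009195 = 4.749040
step 2→3:
  ẍ = (ẋ'−ẋ)/dt = (-0.145062405−0.308359478)/0.048536 = -9.341971
  θ̈ = (θ̇'−θ̇)/dt = (1.986753515−1.228568035)/0.048536 = 15.621095
  sinθ=0.145898, cosθ=0.989300
  F = (M+m)·ẍ + m·l·cosθ·θ̈ − m·l·sinθ·θ̇² = -15.015275 + 0.930723 − 0.013263 = -14.097814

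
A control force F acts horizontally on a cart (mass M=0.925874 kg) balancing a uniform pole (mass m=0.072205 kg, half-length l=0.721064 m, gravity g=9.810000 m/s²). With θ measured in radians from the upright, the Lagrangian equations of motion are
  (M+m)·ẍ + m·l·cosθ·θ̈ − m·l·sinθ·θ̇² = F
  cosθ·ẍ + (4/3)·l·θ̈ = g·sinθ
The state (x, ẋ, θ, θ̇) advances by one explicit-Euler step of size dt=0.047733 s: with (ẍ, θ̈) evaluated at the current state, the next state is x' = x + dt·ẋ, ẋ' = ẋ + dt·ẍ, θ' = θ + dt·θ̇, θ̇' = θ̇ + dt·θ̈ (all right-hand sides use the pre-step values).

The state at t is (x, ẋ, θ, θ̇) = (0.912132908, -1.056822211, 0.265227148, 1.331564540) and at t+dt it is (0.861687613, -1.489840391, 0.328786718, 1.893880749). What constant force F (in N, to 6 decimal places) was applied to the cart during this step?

F = -8.486549 N

ẍ = (ẋ'−ẋ)/dt = (-1.489840391−-1.056822211)/0.047733 = -9.071673
θ̈ = (θ̇'−θ̇)/dt = (1.893880749−1.331564540)/0.047733 = 11.780450
sinθ=0.262128, cosθ=0.965033
F = (M+m)·ẍ + m·l·cosθ·θ̈ − m·l·sinθ·θ̇² = -9.054247 + 0.591896 − 0.024198 = -8.486549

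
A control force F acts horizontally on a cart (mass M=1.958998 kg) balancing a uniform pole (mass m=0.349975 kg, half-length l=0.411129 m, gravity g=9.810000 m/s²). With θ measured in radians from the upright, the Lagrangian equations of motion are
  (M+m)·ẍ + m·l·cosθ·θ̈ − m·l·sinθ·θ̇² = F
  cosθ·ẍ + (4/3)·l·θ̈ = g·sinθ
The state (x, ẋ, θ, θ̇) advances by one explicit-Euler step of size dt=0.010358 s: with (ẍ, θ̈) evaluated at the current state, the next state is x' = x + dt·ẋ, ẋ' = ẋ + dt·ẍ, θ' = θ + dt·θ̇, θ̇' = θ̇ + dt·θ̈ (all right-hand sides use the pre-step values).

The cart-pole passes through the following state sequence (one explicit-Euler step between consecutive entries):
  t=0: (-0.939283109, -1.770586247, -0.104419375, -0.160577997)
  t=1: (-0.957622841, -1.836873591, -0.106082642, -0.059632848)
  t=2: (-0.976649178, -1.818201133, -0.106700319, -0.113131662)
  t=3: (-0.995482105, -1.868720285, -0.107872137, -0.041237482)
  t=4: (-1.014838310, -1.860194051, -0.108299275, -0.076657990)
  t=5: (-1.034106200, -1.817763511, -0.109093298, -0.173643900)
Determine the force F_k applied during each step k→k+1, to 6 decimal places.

step 0→1:
  ẍ = (ẋ'−ẋ)/dt = (-1.836873591−-1.770586247)/0.010358 = -6.399628
  θ̈ = (θ̇'−θ̇)/dt = (-0.059632848−-0.160577997)/0.010358 = 9.745622
  sinθ=-0.104230, cosθ=0.994553
  F = (M+m)·ẍ + m·l·cosθ·θ̈ − m·l·sinθ·θ̇² = -14.776568 + 1.394610 − -0.000387 = -13.381571
step 1→2:
  ẍ = (ẋ'−ẋ)/dt = (-1.818201133−-1.836873591)/0.010358 = 1.802709
  θ̈ = (θ̇'−θ̇)/dt = (-0.113131662−-0.059632848)/0.010358 = -5.164975
  sinθ=-0.105884, cosθ=0.994379
  F = (M+m)·ẍ + m·l·cosθ·θ̈ − m·l·sinθ·θ̇² = 4.162406 + -0.738984 − -0.000054 = 3.423476
step 2→3:
  ẍ = (ẋ'−ẋ)/dt = (-1.868720285−-1.818201133)/0.010358 = -4.877308
  θ̈ = (θ̇'−θ̇)/dt = (-0.041237482−-0.113131662)/0.010358 = 6.940933
  sinθ=-0.106498, cosθ=0.994313
  F = (M+m)·ẍ + m·l·cosθ·θ̈ − m·l·sinθ·θ̇² = -11.261572 + 0.993016 − -0.000196 = -10.268360
step 3→4:
  ẍ = (ẋ'−ẋ)/dt = (-1.860194051−-1.868720285)/0.010358 = 0.823154
  θ̈ = (θ̇'−θ̇)/dt = (-0.076657990−-0.041237482)/0.010358 = -3.419628
  sinθ=-0.107663, cosθ=0.994187
  F = (M+m)·ẍ + m·l·cosθ·θ̈ − m·l·sinθ·θ̇² = 1.900641 + -0.489173 − -0.000026 = 1.411495
step 4→5:
  ẍ = (ẋ'−ẋ)/dt = (-1.817763511−-1.860194051)/0.010358 = 4.096403
  θ̈ = (θ̇'−θ̇)/dt = (-0.173643900−-0.076657990)/0.010358 = -9.363382
  sinθ=-0.108088, cosθ=0.994141
  F = (M+m)·ẍ + m·l·cosθ·θ̈ − m·l·sinθ·θ̇² = 9.458484 + -1.339356 − -0.000091 = 8.119219

F_0 = -13.381571 N
F_1 = 3.423476 N
F_2 = -10.268360 N
F_3 = 1.411495 N
F_4 = 8.119219 N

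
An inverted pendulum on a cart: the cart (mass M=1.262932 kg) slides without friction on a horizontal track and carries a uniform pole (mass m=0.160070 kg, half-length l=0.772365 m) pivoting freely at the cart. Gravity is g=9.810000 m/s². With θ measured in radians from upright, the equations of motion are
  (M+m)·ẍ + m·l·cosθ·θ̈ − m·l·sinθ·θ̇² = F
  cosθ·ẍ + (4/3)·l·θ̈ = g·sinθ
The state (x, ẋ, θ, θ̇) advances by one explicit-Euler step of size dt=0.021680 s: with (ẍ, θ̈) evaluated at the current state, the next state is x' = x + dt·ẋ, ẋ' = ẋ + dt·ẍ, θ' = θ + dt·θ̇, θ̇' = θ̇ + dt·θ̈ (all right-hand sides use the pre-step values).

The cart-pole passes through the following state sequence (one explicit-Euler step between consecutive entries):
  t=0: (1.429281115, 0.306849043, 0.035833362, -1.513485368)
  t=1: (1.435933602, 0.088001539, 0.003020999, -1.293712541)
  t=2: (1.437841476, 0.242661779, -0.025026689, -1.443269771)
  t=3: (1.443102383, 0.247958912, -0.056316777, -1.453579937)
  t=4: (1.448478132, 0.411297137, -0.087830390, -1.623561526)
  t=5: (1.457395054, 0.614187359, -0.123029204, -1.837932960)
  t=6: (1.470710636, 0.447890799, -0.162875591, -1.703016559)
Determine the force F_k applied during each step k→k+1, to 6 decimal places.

F_0 = -13.122084 N
F_1 = 9.297889 N
F_2 = 0.295354 N
F_3 = 9.767872 N
F_4 = 12.127852 N
F_5 = -10.100334 N

step 0→1:
  ẍ = (ẋ'−ẋ)/dt = (0.088001539−0.306849043)/0.021680 = -10.094442
  θ̈ = (θ̇'−θ̇)/dt = (-1.293712541−-1.513485368)/0.021680 = 10.137123
  sinθ=0.035826, cosθ=0.999358
  F = (M+m)·ẍ + m·l·cosθ·θ̈ − m·l·sinθ·θ̇² = -14.364411 + 1.252473 − 0.010146 = -13.122084
step 1→2:
  ẍ = (ẋ'−ẋ)/dt = (0.242661779−0.088001539)/0.021680 = 7.133775
  θ̈ = (θ̇'−θ̇)/dt = (-1.443269771−-1.293712541)/0.021680 = -6.898396
  sinθ=0.003021, cosθ=0.999995
  F = (M+m)·ẍ + m·l·cosθ·θ̈ − m·l·sinθ·θ̇² = 10.151376 + -0.852862 − 0.000625 = 9.297889
step 2→3:
  ẍ = (ẋ'−ẋ)/dt = (0.247958912−0.242661779)/0.021680 = 0.244333
  θ̈ = (θ̇'−θ̇)/dt = (-1.453579937−-1.443269771)/0.021680 = -0.475561
  sinθ=-0.025024, cosθ=0.999687
  F = (M+m)·ẍ + m·l·cosθ·θ̈ − m·l·sinθ·θ̇² = 0.347686 + -0.058776 − -0.006444 = 0.295354
step 3→4:
  ẍ = (ẋ'−ẋ)/dt = (0.411297137−0.247958912)/0.021680 = 7.534051
  θ̈ = (θ̇'−θ̇)/dt = (-1.623561526−-1.453579937)/0.021680 = -7.840479
  sinθ=-0.056287, cosθ=0.998415
  F = (M+m)·ẍ + m·l·cosθ·θ̈ − m·l·sinθ·θ̇² = 10.720970 + -0.967801 − -0.014703 = 9.767872
step 4→5:
  ẍ = (ẋ'−ẋ)/dt = (0.614187359−0.411297137)/0.021680 = 9.358405
  θ̈ = (θ̇'−θ̇)/dt = (-1.837932960−-1.623561526)/0.021680 = -9.887981
  sinθ=-0.087718, cosθ=0.996145
  F = (M+m)·ẍ + m·l·cosθ·θ̈ − m·l·sinθ·θ̇² = 13.317029 + -1.217763 − -0.028586 = 12.127852
step 5→6:
  ẍ = (ẋ'−ẋ)/dt = (0.447890799−0.614187359)/0.021680 = -7.670506
  θ̈ = (θ̇'−θ̇)/dt = (-1.703016559−-1.837932960)/0.021680 = 6.223081
  sinθ=-0.122719, cosθ=0.992441
  F = (M+m)·ẍ + m·l·cosθ·θ̈ − m·l·sinθ·θ̇² = -10.915145 + 0.763560 − -0.051251 = -10.100334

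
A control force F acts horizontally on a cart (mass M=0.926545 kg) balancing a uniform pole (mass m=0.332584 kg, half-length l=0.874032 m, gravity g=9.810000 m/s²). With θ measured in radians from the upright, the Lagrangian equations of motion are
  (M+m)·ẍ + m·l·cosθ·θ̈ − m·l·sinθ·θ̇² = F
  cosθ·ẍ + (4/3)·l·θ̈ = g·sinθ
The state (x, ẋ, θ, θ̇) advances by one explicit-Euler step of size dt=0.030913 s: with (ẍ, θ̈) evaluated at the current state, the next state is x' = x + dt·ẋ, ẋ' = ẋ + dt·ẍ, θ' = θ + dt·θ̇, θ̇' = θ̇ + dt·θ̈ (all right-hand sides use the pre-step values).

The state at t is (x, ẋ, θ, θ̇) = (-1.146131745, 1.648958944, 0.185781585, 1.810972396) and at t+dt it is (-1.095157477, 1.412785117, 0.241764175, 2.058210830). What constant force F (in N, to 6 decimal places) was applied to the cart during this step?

F = -7.510893 N

ẍ = (ẋ'−ẋ)/dt = (1.412785117−1.648958944)/0.030913 = -7.639952
θ̈ = (θ̇'−θ̇)/dt = (2.058210830−1.810972396)/0.030913 = 7.997879
sinθ=0.184715, cosθ=0.982792
F = (M+m)·ẍ + m·l·cosθ·θ̈ − m·l·sinθ·θ̇² = -9.619685 + 2.284890 − 0.176098 = -7.510893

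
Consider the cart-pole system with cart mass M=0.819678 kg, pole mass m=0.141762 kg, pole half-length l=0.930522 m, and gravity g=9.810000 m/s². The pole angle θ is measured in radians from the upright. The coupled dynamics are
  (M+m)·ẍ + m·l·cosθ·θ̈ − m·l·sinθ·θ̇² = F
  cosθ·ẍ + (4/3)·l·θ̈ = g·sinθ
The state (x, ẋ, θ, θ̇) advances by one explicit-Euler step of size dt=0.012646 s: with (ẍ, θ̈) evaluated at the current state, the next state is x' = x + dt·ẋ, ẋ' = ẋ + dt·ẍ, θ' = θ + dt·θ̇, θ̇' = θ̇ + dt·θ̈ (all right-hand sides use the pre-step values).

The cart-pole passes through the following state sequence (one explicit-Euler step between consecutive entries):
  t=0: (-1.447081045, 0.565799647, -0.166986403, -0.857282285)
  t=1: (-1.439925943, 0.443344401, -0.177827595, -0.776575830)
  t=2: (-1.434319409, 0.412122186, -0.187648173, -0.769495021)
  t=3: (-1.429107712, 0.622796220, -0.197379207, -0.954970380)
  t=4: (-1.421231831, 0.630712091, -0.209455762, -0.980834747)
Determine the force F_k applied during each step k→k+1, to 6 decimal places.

step 0→1:
  ẍ = (ẋ'−ẋ)/dt = (0.443344401−0.565799647)/0.012646 = -9.683319
  θ̈ = (θ̇'−θ̇)/dt = (-0.776575830−-0.857282285)/0.012646 = 6.381975
  sinθ=-0.166211, cosθ=0.986090
  F = (M+m)·ẍ + m·l·cosθ·θ̈ − m·l·sinθ·θ̇² = -9.309930 + 0.830153 − -0.016114 = -8.463663
step 1→2:
  ẍ = (ẋ'−ẋ)/dt = (0.412122186−0.443344401)/0.012646 = -2.468940
  θ̈ = (θ̇'−θ̇)/dt = (-0.769495021−-0.776575830)/0.012646 = 0.559925
  sinθ=-0.176892, cosθ=0.984230
  F = (M+m)·ẍ + m·l·cosθ·θ̈ − m·l·sinθ·θ̇² = -2.373738 + 0.072696 − -0.014072 = -2.286969
step 2→3:
  ẍ = (ẋ'−ẋ)/dt = (0.622796220−0.412122186)/0.012646 = 16.659342
  θ̈ = (θ̇'−θ̇)/dt = (-0.954970380−-0.769495021)/0.012646 = -14.666721
  sinθ=-0.186549, cosθ=0.982446
  F = (M+m)·ẍ + m·l·cosθ·θ̈ − m·l·sinθ·θ̇² = 16.016957 + -1.900763 − -0.014571 = 14.130765
step 3→4:
  ẍ = (ẋ'−ẋ)/dt = (0.630712091−0.622796220)/0.012646 = 0.625958
  θ̈ = (θ̇'−θ̇)/dt = (-0.980834747−-0.954970380)/0.012646 = -2.045261
  sinθ=-0.196100, cosθ=0.980584
  F = (M+m)·ẍ + m·l·cosθ·θ̈ − m·l·sinθ·θ̇² = 0.601822 + -0.264557 − -0.023591 = 0.360855

F_0 = -8.463663 N
F_1 = -2.286969 N
F_2 = 14.130765 N
F_3 = 0.360855 N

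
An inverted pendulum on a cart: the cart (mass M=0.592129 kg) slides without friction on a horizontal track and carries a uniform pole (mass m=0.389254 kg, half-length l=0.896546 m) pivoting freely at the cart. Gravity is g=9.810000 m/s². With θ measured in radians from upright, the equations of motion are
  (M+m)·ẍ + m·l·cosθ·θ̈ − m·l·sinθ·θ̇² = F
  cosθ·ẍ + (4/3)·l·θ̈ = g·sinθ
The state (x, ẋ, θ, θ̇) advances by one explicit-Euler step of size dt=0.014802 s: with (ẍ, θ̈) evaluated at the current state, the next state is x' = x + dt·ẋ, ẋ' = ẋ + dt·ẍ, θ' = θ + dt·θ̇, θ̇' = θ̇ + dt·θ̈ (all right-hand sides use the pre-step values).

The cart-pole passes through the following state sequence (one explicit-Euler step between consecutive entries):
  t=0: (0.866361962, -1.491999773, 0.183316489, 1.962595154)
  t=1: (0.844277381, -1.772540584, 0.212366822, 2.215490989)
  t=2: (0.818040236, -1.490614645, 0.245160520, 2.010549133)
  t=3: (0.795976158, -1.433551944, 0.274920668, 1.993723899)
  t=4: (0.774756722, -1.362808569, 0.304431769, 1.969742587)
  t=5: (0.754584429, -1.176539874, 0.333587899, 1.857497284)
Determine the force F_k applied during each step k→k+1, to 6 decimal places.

step 0→1:
  ẍ = (ẋ'−ẋ)/dt = (-1.772540584−-1.491999773)/0.014802 = -18.952899
  θ̈ = (θ̇'−θ̇)/dt = (2.215490989−1.962595154)/0.014802 = 17.085248
  sinθ=0.182291, cosθ=0.983245
  F = (M+m)·ẍ + m·l·cosθ·θ̈ − m·l·sinθ·θ̇² = -18.600053 + 5.862576 − 0.245038 = -12.982515
step 1→2:
  ẍ = (ẋ'−ẋ)/dt = (-1.490614645−-1.772540584)/0.014802 = 19.046476
  θ̈ = (θ̇'−θ̇)/dt = (2.010549133−2.215490989)/0.014802 = -13.845552
  sinθ=0.210774, cosθ=0.977535
  F = (M+m)·ẍ + m·l·cosθ·θ̈ − m·l·sinθ·θ̇² = 18.691888 + -4.723328 − 0.361046 = 13.607513
step 2→3:
  ẍ = (ẋ'−ẋ)/dt = (-1.433551944−-1.490614645)/0.014802 = 3.855067
  θ̈ = (θ̇'−θ̇)/dt = (1.993723899−2.010549133)/0.014802 = -1.136687
  sinθ=0.242712, cosθ=0.970098
  F = (M+m)·ẍ + m·l·cosθ·θ̈ − m·l·sinθ·θ̇² = 3.783297 + -0.384824 − 0.342394 = 3.056079
step 3→4:
  ẍ = (ẋ'−ẋ)/dt = (-1.362808569−-1.433551944)/0.014802 = 4.779312
  θ̈ = (θ̇'−θ̇)/dt = (1.969742587−1.993723899)/0.014802 = -1.620140
  sinθ=0.271471, cosθ=0.962447
  F = (M+m)·ẍ + m·l·cosθ·θ̈ − m·l·sinθ·θ̇² = 4.690335 + -0.544170 − 0.376581 = 3.769584
step 4→5:
  ẍ = (ẋ'−ẋ)/dt = (-1.176539874−-1.362808569)/0.014802 = 12.584022
  θ̈ = (θ̇'−θ̇)/dt = (1.857497284−1.969742587)/0.014802 = -7.583117
  sinθ=0.299751, cosθ=0.954017
  F = (M+m)·ẍ + m·l·cosθ·θ̈ − m·l·sinθ·θ̇² = 12.349745 + -2.524700 − 0.405869 = 9.419177

F_0 = -12.982515 N
F_1 = 13.607513 N
F_2 = 3.056079 N
F_3 = 3.769584 N
F_4 = 9.419177 N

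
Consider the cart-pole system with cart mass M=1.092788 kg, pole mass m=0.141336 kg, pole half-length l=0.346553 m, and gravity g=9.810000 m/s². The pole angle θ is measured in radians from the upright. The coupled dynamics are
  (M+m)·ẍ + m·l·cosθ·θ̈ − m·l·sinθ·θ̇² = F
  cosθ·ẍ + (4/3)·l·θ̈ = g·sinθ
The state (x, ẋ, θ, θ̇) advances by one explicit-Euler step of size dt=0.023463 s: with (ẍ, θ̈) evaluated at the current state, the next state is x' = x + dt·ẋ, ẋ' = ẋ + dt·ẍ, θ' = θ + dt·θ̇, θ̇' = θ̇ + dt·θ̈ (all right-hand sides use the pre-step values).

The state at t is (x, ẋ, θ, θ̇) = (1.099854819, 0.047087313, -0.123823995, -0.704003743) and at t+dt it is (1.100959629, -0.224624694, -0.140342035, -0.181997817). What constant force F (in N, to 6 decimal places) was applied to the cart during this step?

F = -13.207333 N

ẍ = (ẋ'−ẋ)/dt = (-0.224624694−0.047087313)/0.023463 = -11.580446
θ̈ = (θ̇'−θ̇)/dt = (-0.181997817−-0.704003743)/0.023463 = 22.248047
sinθ=-0.123508, cosθ=0.992344
F = (M+m)·ẍ + m·l·cosθ·θ̈ − m·l·sinθ·θ̇² = -14.291706 + 1.081375 − -0.002998 = -13.207333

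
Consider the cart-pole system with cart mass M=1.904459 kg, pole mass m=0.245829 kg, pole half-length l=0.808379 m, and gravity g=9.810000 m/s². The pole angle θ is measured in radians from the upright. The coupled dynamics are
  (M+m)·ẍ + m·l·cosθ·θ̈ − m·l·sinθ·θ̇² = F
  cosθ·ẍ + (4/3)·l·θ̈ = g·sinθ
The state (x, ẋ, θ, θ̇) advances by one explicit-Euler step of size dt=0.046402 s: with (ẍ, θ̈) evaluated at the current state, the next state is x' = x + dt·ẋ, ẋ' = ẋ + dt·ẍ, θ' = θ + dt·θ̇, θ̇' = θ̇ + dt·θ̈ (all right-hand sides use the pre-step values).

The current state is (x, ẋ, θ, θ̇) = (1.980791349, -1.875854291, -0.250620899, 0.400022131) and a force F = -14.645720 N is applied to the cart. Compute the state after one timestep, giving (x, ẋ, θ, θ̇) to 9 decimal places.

(1.893747958, -2.209545280, -0.232059072, 0.595202564)

sinθ=-0.248005508, cosθ=0.968758622
temp = (F + m·l·θ̇²·sinθ)/(M+m) = (-14.645720 + -0.007886376)/2.150288 = -6.814718018
θ̈ = (g·sinθ − cosθ·temp)/(l·(4/3 − m·cos²θ/(M+m))) = 4.206293549
ẍ = temp − m·l·θ̈·cosθ/(M+m) = -7.191306180
Euler: x'=1.980791349+0.046402·-1.875854291=1.893747958, ẋ'=-1.875854291+0.046402·-7.191306180=-2.209545280
       θ'=-0.250620899+0.046402·0.400022131=-0.232059072, θ̇'=0.400022131+0.046402·4.206293549=0.595202564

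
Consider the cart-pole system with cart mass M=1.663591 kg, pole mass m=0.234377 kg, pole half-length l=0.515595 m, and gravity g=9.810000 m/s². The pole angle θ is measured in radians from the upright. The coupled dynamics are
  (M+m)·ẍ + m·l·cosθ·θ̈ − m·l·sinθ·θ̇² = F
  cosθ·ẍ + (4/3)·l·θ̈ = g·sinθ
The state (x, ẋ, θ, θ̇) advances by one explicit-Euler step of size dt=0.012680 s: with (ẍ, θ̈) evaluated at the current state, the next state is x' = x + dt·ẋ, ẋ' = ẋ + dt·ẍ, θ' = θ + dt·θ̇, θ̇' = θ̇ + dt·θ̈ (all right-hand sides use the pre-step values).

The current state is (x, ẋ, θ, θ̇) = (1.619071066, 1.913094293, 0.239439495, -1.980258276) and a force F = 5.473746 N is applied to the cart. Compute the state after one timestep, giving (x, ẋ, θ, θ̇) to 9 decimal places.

sinθ=0.237158149, cosθ=0.971471056
temp = (F + m·l·θ̇²·sinθ)/(M+m) = (5.473746 + 0.112384240)/1.897968 = 2.943216240
θ̈ = (g·sinθ − cosθ·temp)/(l·(4/3 − m·cos²θ/(M+m))) = -0.849143316
ẍ = temp − m·l·θ̈·cosθ/(M+m) = 2.995738773
Euler: x'=1.619071066+0.012680·1.913094293=1.643329102, ẋ'=1.913094293+0.012680·2.995738773=1.951080261
       θ'=0.239439495+0.012680·-1.980258276=0.214329820, θ̇'=-1.980258276+0.012680·-0.849143316=-1.991025413

(1.643329102, 1.951080261, 0.214329820, -1.991025413)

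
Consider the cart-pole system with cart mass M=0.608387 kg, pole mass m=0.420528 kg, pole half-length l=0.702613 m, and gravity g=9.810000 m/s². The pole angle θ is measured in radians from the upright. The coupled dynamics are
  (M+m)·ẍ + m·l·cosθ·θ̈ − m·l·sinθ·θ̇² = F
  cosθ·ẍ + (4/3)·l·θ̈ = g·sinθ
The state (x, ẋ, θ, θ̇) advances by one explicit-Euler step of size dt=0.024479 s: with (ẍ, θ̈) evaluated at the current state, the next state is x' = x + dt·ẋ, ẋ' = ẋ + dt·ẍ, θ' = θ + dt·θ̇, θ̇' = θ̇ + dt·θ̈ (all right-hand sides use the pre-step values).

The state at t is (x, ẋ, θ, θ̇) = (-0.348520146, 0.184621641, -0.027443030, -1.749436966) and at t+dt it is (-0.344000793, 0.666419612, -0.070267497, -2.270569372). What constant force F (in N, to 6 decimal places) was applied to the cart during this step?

F = 13.988168 N

ẍ = (ẋ'−ẋ)/dt = (0.666419612−0.184621641)/0.024479 = 19.682094
θ̈ = (θ̇'−θ̇)/dt = (-2.270569372−-1.749436966)/0.024479 = -21.288958
sinθ=-0.027440, cosθ=0.999623
F = (M+m)·ẍ + m·l·cosθ·θ̈ − m·l·sinθ·θ̇² = 20.251201 + -6.287847 − -0.024813 = 13.988168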